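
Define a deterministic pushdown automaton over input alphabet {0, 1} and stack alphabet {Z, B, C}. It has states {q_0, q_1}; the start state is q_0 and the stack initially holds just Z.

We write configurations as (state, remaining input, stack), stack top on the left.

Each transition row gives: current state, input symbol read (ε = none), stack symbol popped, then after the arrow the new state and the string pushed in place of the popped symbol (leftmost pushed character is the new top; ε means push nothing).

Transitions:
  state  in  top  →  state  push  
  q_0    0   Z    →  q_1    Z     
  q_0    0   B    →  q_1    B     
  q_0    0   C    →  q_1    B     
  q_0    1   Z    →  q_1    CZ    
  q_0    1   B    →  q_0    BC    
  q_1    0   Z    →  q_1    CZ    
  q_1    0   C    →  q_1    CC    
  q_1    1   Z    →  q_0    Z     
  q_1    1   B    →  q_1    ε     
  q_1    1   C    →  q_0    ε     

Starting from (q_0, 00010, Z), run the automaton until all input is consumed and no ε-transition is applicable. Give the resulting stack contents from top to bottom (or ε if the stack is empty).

(q_0, 00010, Z) ⊢ (q_1, 0010, Z) ⊢ (q_1, 010, CZ) ⊢ (q_1, 10, CCZ) ⊢ (q_0, 0, CZ) ⊢ (q_1, ε, BZ)
All input consumed in state q_1 with stack BZ.

BZ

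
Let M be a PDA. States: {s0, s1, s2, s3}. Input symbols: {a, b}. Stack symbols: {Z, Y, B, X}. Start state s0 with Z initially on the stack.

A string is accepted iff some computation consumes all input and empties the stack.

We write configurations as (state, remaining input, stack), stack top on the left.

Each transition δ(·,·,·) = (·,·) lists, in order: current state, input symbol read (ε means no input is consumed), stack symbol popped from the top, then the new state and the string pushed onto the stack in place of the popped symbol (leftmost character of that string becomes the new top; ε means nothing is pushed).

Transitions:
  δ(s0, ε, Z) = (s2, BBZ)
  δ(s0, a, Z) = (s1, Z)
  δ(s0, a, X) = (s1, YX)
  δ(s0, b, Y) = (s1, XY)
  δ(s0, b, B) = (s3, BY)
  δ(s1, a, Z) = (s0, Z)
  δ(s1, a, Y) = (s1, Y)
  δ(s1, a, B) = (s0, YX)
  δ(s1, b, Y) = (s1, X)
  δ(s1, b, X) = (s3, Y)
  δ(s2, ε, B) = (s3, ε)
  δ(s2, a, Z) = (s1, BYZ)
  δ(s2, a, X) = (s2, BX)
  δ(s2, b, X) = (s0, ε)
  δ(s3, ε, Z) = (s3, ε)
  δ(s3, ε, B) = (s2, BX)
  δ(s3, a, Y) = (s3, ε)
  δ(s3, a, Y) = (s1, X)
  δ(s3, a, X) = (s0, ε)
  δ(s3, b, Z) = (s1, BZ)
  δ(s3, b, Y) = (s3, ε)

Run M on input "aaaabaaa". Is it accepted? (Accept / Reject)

No computation consumes all input and empties the stack.

Reject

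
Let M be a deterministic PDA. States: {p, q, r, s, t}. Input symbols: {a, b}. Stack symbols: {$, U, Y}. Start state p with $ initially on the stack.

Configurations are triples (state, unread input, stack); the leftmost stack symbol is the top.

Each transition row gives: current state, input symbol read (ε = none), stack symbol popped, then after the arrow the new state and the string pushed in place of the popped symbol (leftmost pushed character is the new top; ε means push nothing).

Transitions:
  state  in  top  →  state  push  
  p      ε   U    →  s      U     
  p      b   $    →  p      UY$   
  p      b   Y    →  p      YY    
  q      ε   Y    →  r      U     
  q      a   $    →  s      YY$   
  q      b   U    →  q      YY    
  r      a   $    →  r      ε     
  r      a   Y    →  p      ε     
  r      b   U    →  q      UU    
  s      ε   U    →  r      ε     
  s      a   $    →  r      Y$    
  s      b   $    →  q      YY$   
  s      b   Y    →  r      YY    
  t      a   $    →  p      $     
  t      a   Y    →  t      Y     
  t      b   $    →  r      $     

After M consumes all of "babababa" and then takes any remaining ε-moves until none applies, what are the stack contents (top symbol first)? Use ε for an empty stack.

(p, babababa, $)
  read b, top $: go to p, push UY$ → (p, abababa, UY$)
  ε-move, top U: go to s, push U → (s, abababa, UY$)
  ε-move, top U: go to r, push ε → (r, abababa, Y$)
  read a, top Y: go to p, push ε → (p, bababa, $)
  read b, top $: go to p, push UY$ → (p, ababa, UY$)
  ε-move, top U: go to s, push U → (s, ababa, UY$)
  ε-move, top U: go to r, push ε → (r, ababa, Y$)
  read a, top Y: go to p, push ε → (p, baba, $)
  read b, top $: go to p, push UY$ → (p, aba, UY$)
  ε-move, top U: go to s, push U → (s, aba, UY$)
  ε-move, top U: go to r, push ε → (r, aba, Y$)
  read a, top Y: go to p, push ε → (p, ba, $)
  read b, top $: go to p, push UY$ → (p, a, UY$)
  ε-move, top U: go to s, push U → (s, a, UY$)
  ε-move, top U: go to r, push ε → (r, a, Y$)
  read a, top Y: go to p, push ε → (p, ε, $)
All input consumed in state p with stack $.

$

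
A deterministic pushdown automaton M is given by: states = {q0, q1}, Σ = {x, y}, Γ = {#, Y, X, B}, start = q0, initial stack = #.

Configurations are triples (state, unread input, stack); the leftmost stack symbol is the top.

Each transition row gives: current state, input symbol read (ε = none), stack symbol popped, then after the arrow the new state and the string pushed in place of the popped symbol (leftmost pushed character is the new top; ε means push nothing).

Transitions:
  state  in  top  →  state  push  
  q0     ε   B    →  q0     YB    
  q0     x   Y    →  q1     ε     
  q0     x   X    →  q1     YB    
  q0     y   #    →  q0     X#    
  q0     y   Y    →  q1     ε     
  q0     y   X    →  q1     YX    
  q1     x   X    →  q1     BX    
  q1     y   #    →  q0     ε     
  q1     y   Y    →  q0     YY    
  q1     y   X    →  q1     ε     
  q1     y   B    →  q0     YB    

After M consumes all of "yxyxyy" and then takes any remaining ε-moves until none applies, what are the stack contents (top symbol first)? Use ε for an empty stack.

(q0, yxyxyy, #) ⊢ (q0, xyxyy, X#) ⊢ (q1, yxyy, YB#) ⊢ (q0, xyy, YYB#) ⊢ (q1, yy, YB#) ⊢ (q0, y, YYB#) ⊢ (q1, ε, YB#)
All input consumed in state q1 with stack YB#.

YB#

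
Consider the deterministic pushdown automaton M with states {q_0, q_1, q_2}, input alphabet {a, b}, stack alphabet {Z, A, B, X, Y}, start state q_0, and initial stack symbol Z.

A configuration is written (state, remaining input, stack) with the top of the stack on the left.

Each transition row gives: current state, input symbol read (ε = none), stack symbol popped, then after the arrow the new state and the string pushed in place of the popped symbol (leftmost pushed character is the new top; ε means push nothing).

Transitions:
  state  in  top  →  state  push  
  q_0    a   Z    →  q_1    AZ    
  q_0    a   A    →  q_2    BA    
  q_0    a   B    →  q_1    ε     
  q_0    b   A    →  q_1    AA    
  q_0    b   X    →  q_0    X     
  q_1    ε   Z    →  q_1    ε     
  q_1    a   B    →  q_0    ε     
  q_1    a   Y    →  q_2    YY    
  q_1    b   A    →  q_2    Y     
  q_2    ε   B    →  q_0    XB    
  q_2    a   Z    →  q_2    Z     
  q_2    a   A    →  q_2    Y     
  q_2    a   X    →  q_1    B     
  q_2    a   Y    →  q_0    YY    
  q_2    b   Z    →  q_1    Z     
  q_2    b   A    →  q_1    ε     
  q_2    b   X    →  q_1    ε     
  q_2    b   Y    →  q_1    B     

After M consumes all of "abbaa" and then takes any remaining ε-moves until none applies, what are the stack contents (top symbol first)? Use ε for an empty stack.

AZ

(q_0, abbaa, Z)
  read a, top Z: go to q_1, push AZ → (q_1, bbaa, AZ)
  read b, top A: go to q_2, push Y → (q_2, baa, YZ)
  read b, top Y: go to q_1, push B → (q_1, aa, BZ)
  read a, top B: go to q_0, push ε → (q_0, a, Z)
  read a, top Z: go to q_1, push AZ → (q_1, ε, AZ)
All input consumed in state q_1 with stack AZ.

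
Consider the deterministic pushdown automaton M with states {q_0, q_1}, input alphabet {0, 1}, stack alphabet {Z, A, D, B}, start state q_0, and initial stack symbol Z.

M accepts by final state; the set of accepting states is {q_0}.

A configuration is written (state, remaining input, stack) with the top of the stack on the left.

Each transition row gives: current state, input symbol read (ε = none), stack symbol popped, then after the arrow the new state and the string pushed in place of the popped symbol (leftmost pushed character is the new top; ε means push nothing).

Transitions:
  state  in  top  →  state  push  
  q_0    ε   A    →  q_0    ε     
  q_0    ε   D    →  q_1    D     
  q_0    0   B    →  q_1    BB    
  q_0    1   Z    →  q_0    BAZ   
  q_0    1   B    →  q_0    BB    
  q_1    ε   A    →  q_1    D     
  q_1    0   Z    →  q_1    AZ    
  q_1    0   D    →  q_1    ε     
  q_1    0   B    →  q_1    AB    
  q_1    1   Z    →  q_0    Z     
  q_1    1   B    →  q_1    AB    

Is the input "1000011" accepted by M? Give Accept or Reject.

(q_0, 1000011, Z) ⊢ (q_0, 000011, BAZ) ⊢ (q_1, 00011, BBAZ) ⊢ (q_1, 0011, ABBAZ) ⊢ (q_1, 0011, DBBAZ) ⊢ (q_1, 011, BBAZ) ⊢ (q_1, 11, ABBAZ) ⊢ (q_1, 11, DBBAZ)
No transition applies at (q_1, 11, DBBAZ); input not fully consumed.

Reject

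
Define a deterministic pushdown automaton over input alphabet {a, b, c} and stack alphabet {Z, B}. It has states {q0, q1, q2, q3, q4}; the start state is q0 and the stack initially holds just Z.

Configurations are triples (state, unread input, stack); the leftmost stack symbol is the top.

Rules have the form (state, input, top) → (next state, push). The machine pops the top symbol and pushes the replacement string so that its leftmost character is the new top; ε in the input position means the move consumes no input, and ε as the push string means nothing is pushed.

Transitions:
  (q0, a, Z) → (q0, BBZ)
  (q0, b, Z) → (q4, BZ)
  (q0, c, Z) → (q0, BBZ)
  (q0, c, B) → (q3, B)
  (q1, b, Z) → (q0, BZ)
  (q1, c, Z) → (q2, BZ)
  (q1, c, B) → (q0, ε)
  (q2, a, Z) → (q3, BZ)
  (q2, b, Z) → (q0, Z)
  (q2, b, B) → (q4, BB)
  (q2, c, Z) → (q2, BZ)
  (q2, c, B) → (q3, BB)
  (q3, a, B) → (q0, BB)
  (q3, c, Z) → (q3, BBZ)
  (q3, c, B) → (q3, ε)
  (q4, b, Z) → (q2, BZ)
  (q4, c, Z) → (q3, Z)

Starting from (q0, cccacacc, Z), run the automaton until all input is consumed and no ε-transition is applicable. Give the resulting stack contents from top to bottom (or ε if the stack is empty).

BBZ

(q0, cccacacc, Z)
  read c, top Z: go to q0, push BBZ → (q0, ccacacc, BBZ)
  read c, top B: go to q3, push B → (q3, cacacc, BBZ)
  read c, top B: go to q3, push ε → (q3, acacc, BZ)
  read a, top B: go to q0, push BB → (q0, cacc, BBZ)
  read c, top B: go to q3, push B → (q3, acc, BBZ)
  read a, top B: go to q0, push BB → (q0, cc, BBBZ)
  read c, top B: go to q3, push B → (q3, c, BBBZ)
  read c, top B: go to q3, push ε → (q3, ε, BBZ)
All input consumed in state q3 with stack BBZ.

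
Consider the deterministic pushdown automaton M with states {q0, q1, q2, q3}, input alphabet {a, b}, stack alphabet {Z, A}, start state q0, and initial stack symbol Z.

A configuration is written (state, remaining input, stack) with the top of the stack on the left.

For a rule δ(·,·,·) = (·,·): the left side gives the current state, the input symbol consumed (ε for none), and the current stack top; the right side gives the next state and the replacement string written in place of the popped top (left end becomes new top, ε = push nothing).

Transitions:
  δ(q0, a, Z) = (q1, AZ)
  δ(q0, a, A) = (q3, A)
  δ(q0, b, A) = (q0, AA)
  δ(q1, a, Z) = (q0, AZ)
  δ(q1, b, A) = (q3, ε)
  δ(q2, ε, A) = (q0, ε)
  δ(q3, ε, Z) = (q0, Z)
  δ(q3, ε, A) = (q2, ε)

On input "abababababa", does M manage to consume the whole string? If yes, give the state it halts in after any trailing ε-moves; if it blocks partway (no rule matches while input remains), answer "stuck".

(q0, abababababa, Z)
  read a, top Z: go to q1, push AZ → (q1, bababababa, AZ)
  read b, top A: go to q3, push ε → (q3, ababababa, Z)
  ε-move, top Z: go to q0, push Z → (q0, ababababa, Z)
  read a, top Z: go to q1, push AZ → (q1, babababa, AZ)
  read b, top A: go to q3, push ε → (q3, abababa, Z)
  ε-move, top Z: go to q0, push Z → (q0, abababa, Z)
  read a, top Z: go to q1, push AZ → (q1, bababa, AZ)
  read b, top A: go to q3, push ε → (q3, ababa, Z)
  ε-move, top Z: go to q0, push Z → (q0, ababa, Z)
  read a, top Z: go to q1, push AZ → (q1, baba, AZ)
  read b, top A: go to q3, push ε → (q3, aba, Z)
  ε-move, top Z: go to q0, push Z → (q0, aba, Z)
  read a, top Z: go to q1, push AZ → (q1, ba, AZ)
  read b, top A: go to q3, push ε → (q3, a, Z)
  ε-move, top Z: go to q0, push Z → (q0, a, Z)
  read a, top Z: go to q1, push AZ → (q1, ε, AZ)
All input consumed; M is in state q1.

q1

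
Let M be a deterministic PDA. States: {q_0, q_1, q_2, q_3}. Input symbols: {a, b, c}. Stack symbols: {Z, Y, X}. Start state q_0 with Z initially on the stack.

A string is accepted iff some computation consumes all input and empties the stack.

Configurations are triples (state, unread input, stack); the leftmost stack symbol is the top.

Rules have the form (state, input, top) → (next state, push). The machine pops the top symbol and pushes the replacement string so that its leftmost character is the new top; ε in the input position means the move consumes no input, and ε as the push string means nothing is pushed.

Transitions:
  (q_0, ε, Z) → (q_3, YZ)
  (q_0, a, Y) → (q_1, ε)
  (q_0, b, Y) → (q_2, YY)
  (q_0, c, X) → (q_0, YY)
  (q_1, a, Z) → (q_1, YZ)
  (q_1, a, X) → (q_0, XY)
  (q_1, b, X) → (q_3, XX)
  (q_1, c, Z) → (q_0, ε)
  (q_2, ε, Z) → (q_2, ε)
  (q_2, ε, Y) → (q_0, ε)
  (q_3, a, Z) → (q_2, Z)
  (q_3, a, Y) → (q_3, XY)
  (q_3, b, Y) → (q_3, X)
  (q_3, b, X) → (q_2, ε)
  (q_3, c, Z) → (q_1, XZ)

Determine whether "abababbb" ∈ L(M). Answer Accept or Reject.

(q_0, abababbb, Z) ⊢ (q_3, abababbb, YZ) ⊢ (q_3, bababbb, XYZ) ⊢ (q_2, ababbb, YZ) ⊢ (q_0, ababbb, Z) ⊢ (q_3, ababbb, YZ) ⊢ (q_3, babbb, XYZ) ⊢ (q_2, abbb, YZ) ⊢ (q_0, abbb, Z) ⊢ (q_3, abbb, YZ) ⊢ (q_3, bbb, XYZ) ⊢ (q_2, bb, YZ) ⊢ (q_0, bb, Z) ⊢ (q_3, bb, YZ) ⊢ (q_3, b, XZ) ⊢ (q_2, ε, Z) ⊢ (q_2, ε, ε)
All input consumed and the stack is empty.

Accept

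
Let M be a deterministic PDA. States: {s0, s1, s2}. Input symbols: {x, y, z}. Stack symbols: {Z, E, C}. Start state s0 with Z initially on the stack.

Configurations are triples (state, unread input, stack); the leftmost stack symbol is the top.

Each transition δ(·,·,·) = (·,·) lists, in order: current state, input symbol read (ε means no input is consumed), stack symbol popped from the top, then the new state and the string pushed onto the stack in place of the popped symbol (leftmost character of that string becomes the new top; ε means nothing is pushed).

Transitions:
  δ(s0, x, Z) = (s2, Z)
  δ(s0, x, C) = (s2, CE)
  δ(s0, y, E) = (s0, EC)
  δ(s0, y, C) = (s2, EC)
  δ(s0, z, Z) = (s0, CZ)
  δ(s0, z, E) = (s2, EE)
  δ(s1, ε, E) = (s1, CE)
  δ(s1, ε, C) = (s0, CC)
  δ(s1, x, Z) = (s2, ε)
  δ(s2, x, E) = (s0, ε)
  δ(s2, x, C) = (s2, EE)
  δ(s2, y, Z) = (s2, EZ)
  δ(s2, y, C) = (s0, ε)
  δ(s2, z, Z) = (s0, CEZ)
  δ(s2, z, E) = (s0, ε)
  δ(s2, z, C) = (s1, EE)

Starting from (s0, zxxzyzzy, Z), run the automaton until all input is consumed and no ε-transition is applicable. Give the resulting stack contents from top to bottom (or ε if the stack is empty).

(s0, zxxzyzzy, Z)
  read z, top Z: go to s0, push CZ → (s0, xxzyzzy, CZ)
  read x, top C: go to s2, push CE → (s2, xzyzzy, CEZ)
  read x, top C: go to s2, push EE → (s2, zyzzy, EEEZ)
  read z, top E: go to s0, push ε → (s0, yzzy, EEZ)
  read y, top E: go to s0, push EC → (s0, zzy, ECEZ)
  read z, top E: go to s2, push EE → (s2, zy, EECEZ)
  read z, top E: go to s0, push ε → (s0, y, ECEZ)
  read y, top E: go to s0, push EC → (s0, ε, ECCEZ)
All input consumed in state s0 with stack ECCEZ.

ECCEZ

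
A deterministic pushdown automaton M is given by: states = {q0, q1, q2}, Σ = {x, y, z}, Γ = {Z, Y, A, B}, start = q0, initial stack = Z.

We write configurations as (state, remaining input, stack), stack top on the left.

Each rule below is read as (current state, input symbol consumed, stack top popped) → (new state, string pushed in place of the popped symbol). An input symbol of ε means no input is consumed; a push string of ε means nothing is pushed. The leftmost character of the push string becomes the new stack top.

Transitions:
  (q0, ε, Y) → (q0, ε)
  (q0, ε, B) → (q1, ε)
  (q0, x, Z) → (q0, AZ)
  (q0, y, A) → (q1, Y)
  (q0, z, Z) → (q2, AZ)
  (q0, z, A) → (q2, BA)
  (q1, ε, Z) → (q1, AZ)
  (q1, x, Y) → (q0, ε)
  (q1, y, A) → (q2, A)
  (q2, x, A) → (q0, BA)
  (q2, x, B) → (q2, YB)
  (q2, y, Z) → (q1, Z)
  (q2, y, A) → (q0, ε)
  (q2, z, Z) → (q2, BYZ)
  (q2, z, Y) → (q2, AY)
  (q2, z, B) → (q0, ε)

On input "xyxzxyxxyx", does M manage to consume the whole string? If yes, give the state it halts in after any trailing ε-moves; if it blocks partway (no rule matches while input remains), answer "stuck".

stuck

(q0, xyxzxyxxyx, Z)
  read x, top Z: go to q0, push AZ → (q0, yxzxyxxyx, AZ)
  read y, top A: go to q1, push Y → (q1, xzxyxxyx, YZ)
  read x, top Y: go to q0, push ε → (q0, zxyxxyx, Z)
  read z, top Z: go to q2, push AZ → (q2, xyxxyx, AZ)
  read x, top A: go to q0, push BA → (q0, yxxyx, BAZ)
  ε-move, top B: go to q1, push ε → (q1, yxxyx, AZ)
  read y, top A: go to q2, push A → (q2, xxyx, AZ)
  read x, top A: go to q0, push BA → (q0, xyx, BAZ)
  ε-move, top B: go to q1, push ε → (q1, xyx, AZ)
No transition for (q1, x, top A); M blocks with input xyx remaining.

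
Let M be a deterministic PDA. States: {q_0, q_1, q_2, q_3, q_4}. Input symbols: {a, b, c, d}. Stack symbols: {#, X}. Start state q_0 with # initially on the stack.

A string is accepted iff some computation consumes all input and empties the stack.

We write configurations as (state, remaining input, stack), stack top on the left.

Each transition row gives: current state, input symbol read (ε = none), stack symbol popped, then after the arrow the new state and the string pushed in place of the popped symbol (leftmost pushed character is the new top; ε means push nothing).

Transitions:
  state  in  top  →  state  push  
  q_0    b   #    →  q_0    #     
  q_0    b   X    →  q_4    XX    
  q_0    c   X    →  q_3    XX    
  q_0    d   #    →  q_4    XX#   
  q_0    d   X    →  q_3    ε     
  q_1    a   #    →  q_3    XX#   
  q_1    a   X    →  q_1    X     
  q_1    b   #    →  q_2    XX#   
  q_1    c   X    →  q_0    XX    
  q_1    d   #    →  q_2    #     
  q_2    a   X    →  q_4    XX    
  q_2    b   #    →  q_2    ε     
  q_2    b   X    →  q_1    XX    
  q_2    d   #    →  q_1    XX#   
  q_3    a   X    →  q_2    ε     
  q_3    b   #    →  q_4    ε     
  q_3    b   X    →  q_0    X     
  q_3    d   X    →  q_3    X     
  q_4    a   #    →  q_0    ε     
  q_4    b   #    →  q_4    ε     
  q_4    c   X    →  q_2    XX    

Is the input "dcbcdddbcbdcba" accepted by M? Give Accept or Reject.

(q_0, dcbcdddbcbdcba, #)
  read d, top #: go to q_4, push XX# → (q_4, cbcdddbcbdcba, XX#)
  read c, top X: go to q_2, push XX → (q_2, bcdddbcbdcba, XXX#)
  read b, top X: go to q_1, push XX → (q_1, cdddbcbdcba, XXXX#)
  read c, top X: go to q_0, push XX → (q_0, dddbcbdcba, XXXXX#)
  read d, top X: go to q_3, push ε → (q_3, ddbcbdcba, XXXX#)
  read d, top X: go to q_3, push X → (q_3, dbcbdcba, XXXX#)
  read d, top X: go to q_3, push X → (q_3, bcbdcba, XXXX#)
  read b, top X: go to q_0, push X → (q_0, cbdcba, XXXX#)
  read c, top X: go to q_3, push XX → (q_3, bdcba, XXXXX#)
  read b, top X: go to q_0, push X → (q_0, dcba, XXXXX#)
  read d, top X: go to q_3, push ε → (q_3, cba, XXXX#)
No transition applies at (q_3, cba, XXXX#); input not fully consumed.

Reject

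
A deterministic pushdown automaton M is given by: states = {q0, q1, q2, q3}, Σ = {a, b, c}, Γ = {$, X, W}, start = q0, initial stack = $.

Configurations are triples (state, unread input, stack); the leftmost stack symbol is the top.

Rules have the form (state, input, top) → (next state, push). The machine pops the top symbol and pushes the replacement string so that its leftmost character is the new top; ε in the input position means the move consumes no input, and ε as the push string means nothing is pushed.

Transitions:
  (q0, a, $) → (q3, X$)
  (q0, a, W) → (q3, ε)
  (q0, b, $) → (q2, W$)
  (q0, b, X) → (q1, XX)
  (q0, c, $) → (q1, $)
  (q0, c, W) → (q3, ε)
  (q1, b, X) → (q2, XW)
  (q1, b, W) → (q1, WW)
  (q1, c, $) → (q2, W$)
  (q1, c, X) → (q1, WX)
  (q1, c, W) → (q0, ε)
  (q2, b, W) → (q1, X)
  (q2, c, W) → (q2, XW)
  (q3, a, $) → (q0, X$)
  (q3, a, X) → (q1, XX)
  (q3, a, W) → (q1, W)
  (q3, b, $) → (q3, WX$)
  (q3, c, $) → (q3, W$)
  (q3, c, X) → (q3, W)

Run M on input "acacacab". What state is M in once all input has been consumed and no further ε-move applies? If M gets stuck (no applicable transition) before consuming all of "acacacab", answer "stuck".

(q0, acacacab, $)
  read a, top $: go to q3, push X$ → (q3, cacacab, X$)
  read c, top X: go to q3, push W → (q3, acacab, W$)
  read a, top W: go to q1, push W → (q1, cacab, W$)
  read c, top W: go to q0, push ε → (q0, acab, $)
  read a, top $: go to q3, push X$ → (q3, cab, X$)
  read c, top X: go to q3, push W → (q3, ab, W$)
  read a, top W: go to q1, push W → (q1, b, W$)
  read b, top W: go to q1, push WW → (q1, ε, WW$)
All input consumed; M is in state q1.

q1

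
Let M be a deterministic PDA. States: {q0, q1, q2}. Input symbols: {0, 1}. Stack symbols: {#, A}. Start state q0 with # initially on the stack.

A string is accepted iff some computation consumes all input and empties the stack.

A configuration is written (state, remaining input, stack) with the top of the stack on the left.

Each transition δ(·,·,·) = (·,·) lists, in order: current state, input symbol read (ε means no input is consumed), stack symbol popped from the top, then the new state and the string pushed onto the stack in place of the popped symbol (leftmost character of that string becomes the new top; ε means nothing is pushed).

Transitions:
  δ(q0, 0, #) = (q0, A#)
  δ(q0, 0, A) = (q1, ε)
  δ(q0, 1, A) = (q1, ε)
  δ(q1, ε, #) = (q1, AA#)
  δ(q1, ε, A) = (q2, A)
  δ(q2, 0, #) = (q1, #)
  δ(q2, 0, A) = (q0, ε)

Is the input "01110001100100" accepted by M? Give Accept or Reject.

(q0, 01110001100100, #)
  read 0, top #: go to q0, push A# → (q0, 1110001100100, A#)
  read 1, top A: go to q1, push ε → (q1, 110001100100, #)
  ε-move, top #: go to q1, push AA# → (q1, 110001100100, AA#)
  ε-move, top A: go to q2, push A → (q2, 110001100100, AA#)
No transition applies at (q2, 110001100100, AA#); input not fully consumed.

Reject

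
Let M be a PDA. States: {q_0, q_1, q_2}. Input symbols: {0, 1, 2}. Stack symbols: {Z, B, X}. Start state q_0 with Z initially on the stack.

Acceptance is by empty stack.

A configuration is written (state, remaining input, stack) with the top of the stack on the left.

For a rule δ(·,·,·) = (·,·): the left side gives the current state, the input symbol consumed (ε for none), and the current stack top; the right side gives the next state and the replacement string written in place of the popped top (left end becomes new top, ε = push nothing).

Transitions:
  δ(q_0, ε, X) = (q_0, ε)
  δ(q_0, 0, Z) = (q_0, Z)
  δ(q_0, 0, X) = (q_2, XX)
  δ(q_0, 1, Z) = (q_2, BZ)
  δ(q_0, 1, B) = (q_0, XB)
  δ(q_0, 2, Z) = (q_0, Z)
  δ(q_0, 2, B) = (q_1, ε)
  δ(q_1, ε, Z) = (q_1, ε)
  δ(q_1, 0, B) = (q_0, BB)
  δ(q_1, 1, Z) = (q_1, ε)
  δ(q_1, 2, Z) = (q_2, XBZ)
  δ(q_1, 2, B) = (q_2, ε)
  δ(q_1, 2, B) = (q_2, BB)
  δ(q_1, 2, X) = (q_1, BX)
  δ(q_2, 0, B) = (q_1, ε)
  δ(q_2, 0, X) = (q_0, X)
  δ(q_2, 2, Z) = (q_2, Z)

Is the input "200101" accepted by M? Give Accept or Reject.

Accept

One accepting computation: (q_0, 200101, Z) ⊢ (q_0, 00101, Z) ⊢ (q_0, 0101, Z) ⊢ (q_0, 101, Z) ⊢ (q_2, 01, BZ) ⊢ (q_1, 1, Z) ⊢ (q_1, ε, ε)
All input consumed and the stack is empty.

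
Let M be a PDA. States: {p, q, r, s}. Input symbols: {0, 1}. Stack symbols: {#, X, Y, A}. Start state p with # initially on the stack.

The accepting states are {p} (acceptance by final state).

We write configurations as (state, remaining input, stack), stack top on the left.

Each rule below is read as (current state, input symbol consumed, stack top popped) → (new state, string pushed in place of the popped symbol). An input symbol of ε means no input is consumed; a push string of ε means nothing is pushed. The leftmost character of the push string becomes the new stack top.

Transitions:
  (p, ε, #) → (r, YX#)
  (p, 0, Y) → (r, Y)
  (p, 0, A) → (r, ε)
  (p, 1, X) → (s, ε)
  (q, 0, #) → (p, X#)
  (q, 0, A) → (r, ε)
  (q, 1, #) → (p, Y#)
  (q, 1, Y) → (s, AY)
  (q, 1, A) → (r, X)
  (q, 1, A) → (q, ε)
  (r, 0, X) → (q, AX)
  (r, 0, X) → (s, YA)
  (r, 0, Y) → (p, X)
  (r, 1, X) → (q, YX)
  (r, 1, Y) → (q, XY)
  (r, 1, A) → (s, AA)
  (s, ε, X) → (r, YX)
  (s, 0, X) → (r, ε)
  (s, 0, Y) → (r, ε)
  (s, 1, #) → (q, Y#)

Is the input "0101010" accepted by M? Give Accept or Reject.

One accepting computation: (p, 0101010, #) ⊢ (r, 0101010, YX#) ⊢ (p, 101010, XX#) ⊢ (s, 01010, X#) ⊢ (r, 01010, YX#) ⊢ (p, 1010, XX#) ⊢ (s, 010, X#) ⊢ (r, 010, YX#) ⊢ (p, 10, XX#) ⊢ (s, 0, X#) ⊢ (r, 0, YX#) ⊢ (p, ε, XX#)
All input consumed and state p ∈ F.

Accept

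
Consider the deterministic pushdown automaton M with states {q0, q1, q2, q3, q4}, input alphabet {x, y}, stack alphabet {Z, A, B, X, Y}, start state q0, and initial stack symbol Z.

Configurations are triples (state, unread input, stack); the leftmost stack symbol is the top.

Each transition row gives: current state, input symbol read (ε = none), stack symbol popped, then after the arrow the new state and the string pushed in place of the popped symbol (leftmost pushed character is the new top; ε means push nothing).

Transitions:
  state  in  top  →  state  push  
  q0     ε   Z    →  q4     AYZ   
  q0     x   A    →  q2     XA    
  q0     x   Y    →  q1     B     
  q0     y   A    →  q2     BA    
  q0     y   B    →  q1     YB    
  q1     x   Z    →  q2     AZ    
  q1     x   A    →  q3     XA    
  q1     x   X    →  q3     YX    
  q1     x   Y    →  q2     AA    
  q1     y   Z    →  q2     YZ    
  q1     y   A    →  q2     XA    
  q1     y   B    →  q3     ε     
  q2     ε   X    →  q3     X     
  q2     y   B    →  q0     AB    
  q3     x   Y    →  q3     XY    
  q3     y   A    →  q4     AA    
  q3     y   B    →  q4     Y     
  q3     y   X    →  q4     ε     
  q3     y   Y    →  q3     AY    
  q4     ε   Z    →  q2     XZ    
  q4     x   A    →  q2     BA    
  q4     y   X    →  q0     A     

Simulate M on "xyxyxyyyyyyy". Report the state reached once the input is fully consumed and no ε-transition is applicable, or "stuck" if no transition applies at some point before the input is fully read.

(q0, xyxyxyyyyyyy, Z)
  ε-move, top Z: go to q4, push AYZ → (q4, xyxyxyyyyyyy, AYZ)
  read x, top A: go to q2, push BA → (q2, yxyxyyyyyyy, BAYZ)
  read y, top B: go to q0, push AB → (q0, xyxyyyyyyy, ABAYZ)
  read x, top A: go to q2, push XA → (q2, yxyyyyyyy, XABAYZ)
  ε-move, top X: go to q3, push X → (q3, yxyyyyyyy, XABAYZ)
  read y, top X: go to q4, push ε → (q4, xyyyyyyy, ABAYZ)
  read x, top A: go to q2, push BA → (q2, yyyyyyy, BABAYZ)
  read y, top B: go to q0, push AB → (q0, yyyyyy, ABABAYZ)
  read y, top A: go to q2, push BA → (q2, yyyyy, BABABAYZ)
  read y, top B: go to q0, push AB → (q0, yyyy, ABABABAYZ)
  read y, top A: go to q2, push BA → (q2, yyy, BABABABAYZ)
  read y, top B: go to q0, push AB → (q0, yy, ABABABABAYZ)
  read y, top A: go to q2, push BA → (q2, y, BABABABABAYZ)
  read y, top B: go to q0, push AB → (q0, ε, ABABABABABAYZ)
All input consumed; M is in state q0.

q0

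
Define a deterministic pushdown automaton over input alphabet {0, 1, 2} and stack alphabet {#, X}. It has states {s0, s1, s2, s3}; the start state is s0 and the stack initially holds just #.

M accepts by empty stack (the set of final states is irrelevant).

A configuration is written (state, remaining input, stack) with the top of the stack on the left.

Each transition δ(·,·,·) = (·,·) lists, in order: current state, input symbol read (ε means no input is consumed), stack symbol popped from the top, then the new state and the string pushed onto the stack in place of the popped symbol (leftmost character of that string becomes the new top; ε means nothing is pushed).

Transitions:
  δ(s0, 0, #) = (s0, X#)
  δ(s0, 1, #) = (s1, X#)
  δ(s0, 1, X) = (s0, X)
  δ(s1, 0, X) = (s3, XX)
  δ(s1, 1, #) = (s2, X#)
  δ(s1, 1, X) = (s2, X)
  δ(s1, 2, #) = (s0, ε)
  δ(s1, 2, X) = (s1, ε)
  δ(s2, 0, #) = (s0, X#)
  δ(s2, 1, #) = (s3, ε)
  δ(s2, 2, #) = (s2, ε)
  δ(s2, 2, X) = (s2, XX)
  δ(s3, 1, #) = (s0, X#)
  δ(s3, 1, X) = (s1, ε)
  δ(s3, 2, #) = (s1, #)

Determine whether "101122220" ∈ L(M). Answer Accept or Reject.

Reject

(s0, 101122220, #)
  read 1, top #: go to s1, push X# → (s1, 01122220, X#)
  read 0, top X: go to s3, push XX → (s3, 1122220, XX#)
  read 1, top X: go to s1, push ε → (s1, 122220, X#)
  read 1, top X: go to s2, push X → (s2, 22220, X#)
  read 2, top X: go to s2, push XX → (s2, 2220, XX#)
  read 2, top X: go to s2, push XX → (s2, 220, XXX#)
  read 2, top X: go to s2, push XX → (s2, 20, XXXX#)
  read 2, top X: go to s2, push XX → (s2, 0, XXXXX#)
No transition applies at (s2, 0, XXXXX#); input not fully consumed.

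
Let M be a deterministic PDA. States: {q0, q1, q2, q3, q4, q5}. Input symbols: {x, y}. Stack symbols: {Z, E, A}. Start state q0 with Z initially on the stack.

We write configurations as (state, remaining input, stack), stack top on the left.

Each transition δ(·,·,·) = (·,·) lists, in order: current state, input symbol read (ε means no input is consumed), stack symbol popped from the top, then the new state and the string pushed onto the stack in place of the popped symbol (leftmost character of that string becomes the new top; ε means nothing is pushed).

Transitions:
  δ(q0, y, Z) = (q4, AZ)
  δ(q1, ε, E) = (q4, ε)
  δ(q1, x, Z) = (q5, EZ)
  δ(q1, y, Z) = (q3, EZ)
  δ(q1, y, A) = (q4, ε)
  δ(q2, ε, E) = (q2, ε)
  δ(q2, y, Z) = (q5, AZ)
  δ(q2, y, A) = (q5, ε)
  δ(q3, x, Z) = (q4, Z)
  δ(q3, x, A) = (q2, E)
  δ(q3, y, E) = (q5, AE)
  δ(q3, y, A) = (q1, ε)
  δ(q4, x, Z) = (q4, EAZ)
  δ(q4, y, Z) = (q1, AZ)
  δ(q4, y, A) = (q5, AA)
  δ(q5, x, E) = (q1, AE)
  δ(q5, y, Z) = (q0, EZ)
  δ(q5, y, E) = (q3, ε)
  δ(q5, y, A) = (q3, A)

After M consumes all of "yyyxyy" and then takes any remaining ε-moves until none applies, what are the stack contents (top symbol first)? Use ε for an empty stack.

EZ

(q0, yyyxyy, Z)
  read y, top Z: go to q4, push AZ → (q4, yyxyy, AZ)
  read y, top A: go to q5, push AA → (q5, yxyy, AAZ)
  read y, top A: go to q3, push A → (q3, xyy, AAZ)
  read x, top A: go to q2, push E → (q2, yy, EAZ)
  ε-move, top E: go to q2, push ε → (q2, yy, AZ)
  read y, top A: go to q5, push ε → (q5, y, Z)
  read y, top Z: go to q0, push EZ → (q0, ε, EZ)
All input consumed in state q0 with stack EZ.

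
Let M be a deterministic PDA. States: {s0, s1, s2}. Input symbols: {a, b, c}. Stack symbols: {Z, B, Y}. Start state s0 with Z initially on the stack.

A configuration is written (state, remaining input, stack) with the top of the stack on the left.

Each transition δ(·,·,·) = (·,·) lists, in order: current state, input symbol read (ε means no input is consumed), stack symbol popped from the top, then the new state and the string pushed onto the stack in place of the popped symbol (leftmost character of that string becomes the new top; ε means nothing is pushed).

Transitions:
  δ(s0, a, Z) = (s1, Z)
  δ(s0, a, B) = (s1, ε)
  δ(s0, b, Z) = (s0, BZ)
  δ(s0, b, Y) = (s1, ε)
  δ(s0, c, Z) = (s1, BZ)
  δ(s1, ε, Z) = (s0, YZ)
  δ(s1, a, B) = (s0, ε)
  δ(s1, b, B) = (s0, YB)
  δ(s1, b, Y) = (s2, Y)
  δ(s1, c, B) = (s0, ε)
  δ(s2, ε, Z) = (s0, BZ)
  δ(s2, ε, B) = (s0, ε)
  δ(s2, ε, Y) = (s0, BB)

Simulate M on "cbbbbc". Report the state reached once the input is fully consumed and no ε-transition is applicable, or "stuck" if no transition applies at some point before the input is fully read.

(s0, cbbbbc, Z)
  read c, top Z: go to s1, push BZ → (s1, bbbbc, BZ)
  read b, top B: go to s0, push YB → (s0, bbbc, YBZ)
  read b, top Y: go to s1, push ε → (s1, bbc, BZ)
  read b, top B: go to s0, push YB → (s0, bc, YBZ)
  read b, top Y: go to s1, push ε → (s1, c, BZ)
  read c, top B: go to s0, push ε → (s0, ε, Z)
All input consumed; M is in state s0.

s0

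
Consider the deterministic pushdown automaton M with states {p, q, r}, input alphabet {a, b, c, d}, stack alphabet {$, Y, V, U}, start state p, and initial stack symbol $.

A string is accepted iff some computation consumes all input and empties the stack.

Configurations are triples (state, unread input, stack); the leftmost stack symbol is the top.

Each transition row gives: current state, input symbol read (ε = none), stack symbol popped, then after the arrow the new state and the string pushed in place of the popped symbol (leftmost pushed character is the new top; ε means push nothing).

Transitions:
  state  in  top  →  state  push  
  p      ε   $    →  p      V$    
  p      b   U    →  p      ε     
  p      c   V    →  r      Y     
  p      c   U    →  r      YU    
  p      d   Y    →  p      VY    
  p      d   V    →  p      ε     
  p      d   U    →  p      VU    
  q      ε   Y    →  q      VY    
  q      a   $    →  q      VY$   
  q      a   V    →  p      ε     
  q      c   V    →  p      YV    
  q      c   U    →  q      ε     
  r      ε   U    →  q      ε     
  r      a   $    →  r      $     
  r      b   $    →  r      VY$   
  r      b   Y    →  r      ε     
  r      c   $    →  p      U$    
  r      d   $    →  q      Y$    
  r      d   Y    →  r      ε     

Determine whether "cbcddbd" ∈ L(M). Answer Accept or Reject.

Reject

(p, cbcddbd, $)
  ε-move, top $: go to p, push V$ → (p, cbcddbd, V$)
  read c, top V: go to r, push Y → (r, bcddbd, Y$)
  read b, top Y: go to r, push ε → (r, cddbd, $)
  read c, top $: go to p, push U$ → (p, ddbd, U$)
  read d, top U: go to p, push VU → (p, dbd, VU$)
  read d, top V: go to p, push ε → (p, bd, U$)
  read b, top U: go to p, push ε → (p, d, $)
  ε-move, top $: go to p, push V$ → (p, d, V$)
  read d, top V: go to p, push ε → (p, ε, $)
  ε-move, top $: go to p, push V$ → (p, ε, V$)
All input consumed; stack is V$, not empty, and no further ε-move applies.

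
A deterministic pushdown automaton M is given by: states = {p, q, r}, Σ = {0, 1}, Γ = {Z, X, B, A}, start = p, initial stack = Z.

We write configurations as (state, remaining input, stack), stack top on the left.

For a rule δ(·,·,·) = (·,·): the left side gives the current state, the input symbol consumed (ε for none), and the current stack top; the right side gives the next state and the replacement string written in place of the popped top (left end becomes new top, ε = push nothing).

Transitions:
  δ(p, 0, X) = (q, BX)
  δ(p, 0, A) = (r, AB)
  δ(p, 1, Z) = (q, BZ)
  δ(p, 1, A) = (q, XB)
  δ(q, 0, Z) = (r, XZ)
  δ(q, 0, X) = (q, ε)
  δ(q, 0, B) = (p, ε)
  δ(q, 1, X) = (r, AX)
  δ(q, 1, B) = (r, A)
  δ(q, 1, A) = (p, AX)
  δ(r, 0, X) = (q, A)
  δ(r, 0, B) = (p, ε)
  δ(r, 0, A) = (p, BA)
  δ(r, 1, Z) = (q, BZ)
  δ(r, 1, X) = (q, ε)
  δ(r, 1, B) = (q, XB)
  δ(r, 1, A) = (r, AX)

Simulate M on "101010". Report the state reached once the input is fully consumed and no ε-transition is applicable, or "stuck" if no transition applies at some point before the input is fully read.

p

(p, 101010, Z)
  read 1, top Z: go to q, push BZ → (q, 01010, BZ)
  read 0, top B: go to p, push ε → (p, 1010, Z)
  read 1, top Z: go to q, push BZ → (q, 010, BZ)
  read 0, top B: go to p, push ε → (p, 10, Z)
  read 1, top Z: go to q, push BZ → (q, 0, BZ)
  read 0, top B: go to p, push ε → (p, ε, Z)
All input consumed; M is in state p.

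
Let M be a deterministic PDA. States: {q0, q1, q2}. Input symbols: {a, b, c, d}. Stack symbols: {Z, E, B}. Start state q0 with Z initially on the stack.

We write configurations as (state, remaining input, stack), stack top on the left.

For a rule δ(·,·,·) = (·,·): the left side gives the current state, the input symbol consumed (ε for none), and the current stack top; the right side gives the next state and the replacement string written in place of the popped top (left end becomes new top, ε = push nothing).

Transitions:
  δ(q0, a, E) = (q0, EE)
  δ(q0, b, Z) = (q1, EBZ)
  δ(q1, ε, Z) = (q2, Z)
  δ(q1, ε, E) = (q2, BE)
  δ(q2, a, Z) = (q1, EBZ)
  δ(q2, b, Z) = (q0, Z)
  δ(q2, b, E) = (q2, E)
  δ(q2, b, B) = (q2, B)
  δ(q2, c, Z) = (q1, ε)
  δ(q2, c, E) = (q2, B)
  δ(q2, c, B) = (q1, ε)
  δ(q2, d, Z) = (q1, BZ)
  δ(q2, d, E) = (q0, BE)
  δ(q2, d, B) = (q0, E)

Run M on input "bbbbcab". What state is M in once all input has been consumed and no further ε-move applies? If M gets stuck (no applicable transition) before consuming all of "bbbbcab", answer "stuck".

stuck

(q0, bbbbcab, Z) ⊢ (q1, bbbcab, EBZ) ⊢ (q2, bbbcab, BEBZ) ⊢ (q2, bbcab, BEBZ) ⊢ (q2, bcab, BEBZ) ⊢ (q2, cab, BEBZ) ⊢ (q1, ab, EBZ) ⊢ (q2, ab, BEBZ)
No transition for (q2, a, top B); M blocks with input ab remaining.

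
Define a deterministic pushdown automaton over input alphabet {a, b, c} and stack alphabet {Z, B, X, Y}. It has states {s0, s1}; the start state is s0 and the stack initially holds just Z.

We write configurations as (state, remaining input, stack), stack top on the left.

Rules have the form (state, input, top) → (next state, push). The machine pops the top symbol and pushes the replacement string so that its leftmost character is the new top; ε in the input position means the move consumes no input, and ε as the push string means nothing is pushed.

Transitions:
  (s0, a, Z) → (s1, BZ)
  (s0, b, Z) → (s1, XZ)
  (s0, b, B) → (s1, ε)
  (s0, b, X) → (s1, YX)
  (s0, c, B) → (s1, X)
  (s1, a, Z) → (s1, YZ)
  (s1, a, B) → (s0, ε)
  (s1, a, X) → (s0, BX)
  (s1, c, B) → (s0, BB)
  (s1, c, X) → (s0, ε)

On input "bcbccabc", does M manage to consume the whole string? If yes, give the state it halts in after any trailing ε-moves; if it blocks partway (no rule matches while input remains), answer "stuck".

stuck

(s0, bcbccabc, Z)
  read b, top Z: go to s1, push XZ → (s1, cbccabc, XZ)
  read c, top X: go to s0, push ε → (s0, bccabc, Z)
  read b, top Z: go to s1, push XZ → (s1, ccabc, XZ)
  read c, top X: go to s0, push ε → (s0, cabc, Z)
No transition for (s0, c, top Z); M blocks with input cabc remaining.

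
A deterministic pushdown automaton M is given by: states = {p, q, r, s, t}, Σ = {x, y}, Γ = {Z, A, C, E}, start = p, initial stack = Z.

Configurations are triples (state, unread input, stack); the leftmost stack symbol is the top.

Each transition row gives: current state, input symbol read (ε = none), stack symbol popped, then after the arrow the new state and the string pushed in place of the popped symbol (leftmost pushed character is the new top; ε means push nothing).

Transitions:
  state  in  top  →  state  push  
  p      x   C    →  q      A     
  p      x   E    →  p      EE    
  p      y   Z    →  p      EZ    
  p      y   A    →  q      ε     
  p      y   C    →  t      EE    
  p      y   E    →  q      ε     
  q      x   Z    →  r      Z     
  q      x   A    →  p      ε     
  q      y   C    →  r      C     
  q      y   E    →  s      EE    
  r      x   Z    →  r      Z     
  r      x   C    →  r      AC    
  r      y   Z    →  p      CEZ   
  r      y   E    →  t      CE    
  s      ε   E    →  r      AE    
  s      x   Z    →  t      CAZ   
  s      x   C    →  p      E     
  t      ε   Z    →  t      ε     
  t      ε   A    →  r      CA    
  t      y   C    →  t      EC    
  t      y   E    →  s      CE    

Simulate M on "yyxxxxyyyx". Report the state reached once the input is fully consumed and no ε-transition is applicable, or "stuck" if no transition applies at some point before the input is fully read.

p

(p, yyxxxxyyyx, Z) ⊢ (p, yxxxxyyyx, EZ) ⊢ (q, xxxxyyyx, Z) ⊢ (r, xxxyyyx, Z) ⊢ (r, xxyyyx, Z) ⊢ (r, xyyyx, Z) ⊢ (r, yyyx, Z) ⊢ (p, yyx, CEZ) ⊢ (t, yx, EEEZ) ⊢ (s, x, CEEEZ) ⊢ (p, ε, EEEEZ)
All input consumed; M is in state p.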